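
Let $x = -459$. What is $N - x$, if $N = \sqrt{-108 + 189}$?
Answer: $468$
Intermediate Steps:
$N = 9$ ($N = \sqrt{81} = 9$)
$N - x = 9 - -459 = 9 + 459 = 468$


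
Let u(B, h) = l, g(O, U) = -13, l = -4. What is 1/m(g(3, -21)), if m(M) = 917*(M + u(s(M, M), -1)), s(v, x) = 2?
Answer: -1/15589 ≈ -6.4148e-5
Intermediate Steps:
u(B, h) = -4
m(M) = -3668 + 917*M (m(M) = 917*(M - 4) = 917*(-4 + M) = -3668 + 917*M)
1/m(g(3, -21)) = 1/(-3668 + 917*(-13)) = 1/(-3668 - 11921) = 1/(-15589) = -1/15589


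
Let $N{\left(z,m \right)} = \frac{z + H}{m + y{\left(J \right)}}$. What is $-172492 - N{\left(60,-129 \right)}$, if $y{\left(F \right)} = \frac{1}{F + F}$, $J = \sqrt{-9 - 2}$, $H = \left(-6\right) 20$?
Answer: $\frac{4 \left(- 43123 \sqrt{11} + 122383404 i\right)}{\sqrt{11} - 2838 i} \approx -1.7249 \cdot 10^{5} + 0.00054359 i$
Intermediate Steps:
$H = -120$
$J = i \sqrt{11}$ ($J = \sqrt{-11} = i \sqrt{11} \approx 3.3166 i$)
$y{\left(F \right)} = \frac{1}{2 F}$
$N{\left(z,m \right)} = \frac{-120 + z}{m - \frac{i \sqrt{11}}{22}}$ ($N{\left(z,m \right)} = \frac{z - 120}{m + \frac{1}{2 i \sqrt{11}}} = \frac{-120 + z}{m + \frac{\left(- \frac{1}{11}\right) i \sqrt{11}}{2}} = \frac{-120 + z}{m - \frac{i \sqrt{11}}{22}}$)
$-172492 - N{\left(60,-129 \right)} = -172492 - \frac{22 \left(-120 + 60\right)}{22 \left(-129\right) - i \sqrt{11}} = -172492 - 22 \frac{1}{-2838 - i \sqrt{11}} \left(-60\right) = -172492 - - \frac{1320}{-2838 - i \sqrt{11}} = -172492 + \frac{1320}{-2838 - i \sqrt{11}}$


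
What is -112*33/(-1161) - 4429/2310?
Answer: 377299/297990 ≈ 1.2661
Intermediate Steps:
-112*33/(-1161) - 4429/2310 = -3696*(-1/1161) - 4429*1/2310 = 1232/387 - 4429/2310 = 377299/297990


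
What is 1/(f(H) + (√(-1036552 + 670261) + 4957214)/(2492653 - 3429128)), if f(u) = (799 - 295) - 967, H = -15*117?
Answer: -136895519681675/64107279646965204 + 936475*I*√40699/64107279646965204 ≈ -0.0021354 + 2.947e-9*I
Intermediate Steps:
H = -1755
f(u) = -463 (f(u) = 504 - 967 = -463)
1/(f(H) + (√(-1036552 + 670261) + 4957214)/(2492653 - 3429128)) = 1/(-463 + (√(-1036552 + 670261) + 4957214)/(2492653 - 3429128)) = 1/(-463 + (√(-366291) + 4957214)/(-936475)) = 1/(-463 + (3*I*√40699 + 4957214)*(-1/936475)) = 1/(-463 + (4957214 + 3*I*√40699)*(-1/936475)) = 1/(-463 + (-4957214/936475 - 3*I*√40699/936475)) = 1/(-438545139/936475 - 3*I*√40699/936475)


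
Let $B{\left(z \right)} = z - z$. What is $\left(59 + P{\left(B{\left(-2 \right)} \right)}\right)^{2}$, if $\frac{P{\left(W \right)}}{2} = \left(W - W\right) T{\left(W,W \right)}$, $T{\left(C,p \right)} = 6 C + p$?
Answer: $3481$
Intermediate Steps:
$T{\left(C,p \right)} = p + 6 C$
$B{\left(z \right)} = 0$
$P{\left(W \right)} = 0$ ($P{\left(W \right)} = 2 \left(W - W\right) \left(W + 6 W\right) = 2 \cdot 0 \cdot 7 W = 2 \cdot 0 = 0$)
$\left(59 + P{\left(B{\left(-2 \right)} \right)}\right)^{2} = \left(59 + 0\right)^{2} = 59^{2} = 3481$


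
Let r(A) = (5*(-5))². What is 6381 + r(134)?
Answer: 7006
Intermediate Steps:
r(A) = 625 (r(A) = (-25)² = 625)
6381 + r(134) = 6381 + 625 = 7006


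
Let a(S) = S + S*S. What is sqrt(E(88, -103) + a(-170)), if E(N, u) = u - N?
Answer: 3*sqrt(3171) ≈ 168.93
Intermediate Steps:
a(S) = S + S**2
sqrt(E(88, -103) + a(-170)) = sqrt((-103 - 1*88) - 170*(1 - 170)) = sqrt((-103 - 88) - 170*(-169)) = sqrt(-191 + 28730) = sqrt(28539) = 3*sqrt(3171)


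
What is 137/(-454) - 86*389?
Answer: -15188253/454 ≈ -33454.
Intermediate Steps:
137/(-454) - 86*389 = 137*(-1/454) - 33454 = -137/454 - 33454 = -15188253/454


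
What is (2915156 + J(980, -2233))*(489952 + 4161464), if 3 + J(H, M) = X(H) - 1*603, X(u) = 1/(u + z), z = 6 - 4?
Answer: 6656381193200508/491 ≈ 1.3557e+13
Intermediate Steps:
z = 2
X(u) = 1/(2 + u) (X(u) = 1/(u + 2) = 1/(2 + u))
J(H, M) = -606 + 1/(2 + H) (J(H, M) = -3 + (1/(2 + H) - 1*603) = -3 + (1/(2 + H) - 603) = -3 + (-603 + 1/(2 + H)) = -606 + 1/(2 + H))
(2915156 + J(980, -2233))*(489952 + 4161464) = (2915156 + (-1211 - 606*980)/(2 + 980))*(489952 + 4161464) = (2915156 + (-1211 - 593880)/982)*4651416 = (2915156 + (1/982)*(-595091))*4651416 = (2915156 - 595091/982)*4651416 = (2862088101/982)*4651416 = 6656381193200508/491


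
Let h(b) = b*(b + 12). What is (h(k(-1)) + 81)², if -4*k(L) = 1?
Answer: 1560001/256 ≈ 6093.8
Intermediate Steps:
k(L) = -¼ (k(L) = -¼*1 = -¼)
h(b) = b*(12 + b)
(h(k(-1)) + 81)² = (-(12 - ¼)/4 + 81)² = (-¼*47/4 + 81)² = (-47/16 + 81)² = (1249/16)² = 1560001/256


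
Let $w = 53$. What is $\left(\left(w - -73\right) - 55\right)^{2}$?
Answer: $5041$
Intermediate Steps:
$\left(\left(w - -73\right) - 55\right)^{2} = \left(\left(53 - -73\right) - 55\right)^{2} = \left(\left(53 + 73\right) - 55\right)^{2} = \left(126 - 55\right)^{2} = 71^{2} = 5041$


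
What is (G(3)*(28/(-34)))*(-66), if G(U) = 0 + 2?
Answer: 1848/17 ≈ 108.71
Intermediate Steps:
G(U) = 2
(G(3)*(28/(-34)))*(-66) = (2*(28/(-34)))*(-66) = (2*(28*(-1/34)))*(-66) = (2*(-14/17))*(-66) = -28/17*(-66) = 1848/17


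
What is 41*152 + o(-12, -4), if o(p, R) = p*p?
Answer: 6376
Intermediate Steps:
o(p, R) = p²
41*152 + o(-12, -4) = 41*152 + (-12)² = 6232 + 144 = 6376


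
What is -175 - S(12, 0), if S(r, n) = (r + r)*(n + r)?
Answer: -463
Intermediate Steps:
S(r, n) = 2*r*(n + r) (S(r, n) = (2*r)*(n + r) = 2*r*(n + r))
-175 - S(12, 0) = -175 - 2*12*(0 + 12) = -175 - 2*12*12 = -175 - 1*288 = -175 - 288 = -463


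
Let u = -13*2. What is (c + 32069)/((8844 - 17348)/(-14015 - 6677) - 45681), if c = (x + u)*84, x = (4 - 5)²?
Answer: -155029637/236305687 ≈ -0.65606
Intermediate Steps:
u = -26
x = 1 (x = (-1)² = 1)
c = -2100 (c = (1 - 26)*84 = -25*84 = -2100)
(c + 32069)/((8844 - 17348)/(-14015 - 6677) - 45681) = (-2100 + 32069)/((8844 - 17348)/(-14015 - 6677) - 45681) = 29969/(-8504/(-20692) - 45681) = 29969/(-8504*(-1/20692) - 45681) = 29969/(2126/5173 - 45681) = 29969/(-236305687/5173) = 29969*(-5173/236305687) = -155029637/236305687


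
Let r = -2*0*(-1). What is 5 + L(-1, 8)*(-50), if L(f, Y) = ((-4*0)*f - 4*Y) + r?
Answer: 1605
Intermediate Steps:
r = 0 (r = 0*(-1) = 0)
L(f, Y) = -4*Y (L(f, Y) = ((-4*0)*f - 4*Y) + 0 = (0*f - 4*Y) + 0 = (0 - 4*Y) + 0 = -4*Y + 0 = -4*Y)
5 + L(-1, 8)*(-50) = 5 - 4*8*(-50) = 5 - 32*(-50) = 5 + 1600 = 1605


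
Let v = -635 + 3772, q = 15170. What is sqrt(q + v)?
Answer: sqrt(18307) ≈ 135.30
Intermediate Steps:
v = 3137
sqrt(q + v) = sqrt(15170 + 3137) = sqrt(18307)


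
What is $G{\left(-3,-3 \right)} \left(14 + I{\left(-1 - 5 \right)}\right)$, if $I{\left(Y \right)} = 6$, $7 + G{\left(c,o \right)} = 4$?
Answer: $-60$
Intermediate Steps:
$G{\left(c,o \right)} = -3$ ($G{\left(c,o \right)} = -7 + 4 = -3$)
$G{\left(-3,-3 \right)} \left(14 + I{\left(-1 - 5 \right)}\right) = - 3 \left(14 + 6\right) = \left(-3\right) 20 = -60$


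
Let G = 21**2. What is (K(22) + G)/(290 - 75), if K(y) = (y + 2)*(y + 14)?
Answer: 261/43 ≈ 6.0698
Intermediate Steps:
K(y) = (2 + y)*(14 + y)
G = 441
(K(22) + G)/(290 - 75) = ((28 + 22**2 + 16*22) + 441)/(290 - 75) = ((28 + 484 + 352) + 441)/215 = (864 + 441)*(1/215) = 1305*(1/215) = 261/43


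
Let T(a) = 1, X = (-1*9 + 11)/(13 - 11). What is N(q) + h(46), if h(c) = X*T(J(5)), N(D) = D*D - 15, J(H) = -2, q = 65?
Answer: 4211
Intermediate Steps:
X = 1 (X = (-9 + 11)/2 = 2*(1/2) = 1)
N(D) = -15 + D**2 (N(D) = D**2 - 15 = -15 + D**2)
h(c) = 1 (h(c) = 1*1 = 1)
N(q) + h(46) = (-15 + 65**2) + 1 = (-15 + 4225) + 1 = 4210 + 1 = 4211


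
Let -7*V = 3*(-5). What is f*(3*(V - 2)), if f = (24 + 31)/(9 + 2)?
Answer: 15/7 ≈ 2.1429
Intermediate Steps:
V = 15/7 (V = -3*(-5)/7 = -1/7*(-15) = 15/7 ≈ 2.1429)
f = 5 (f = 55/11 = 55*(1/11) = 5)
f*(3*(V - 2)) = 5*(3*(15/7 - 2)) = 5*(3*(1/7)) = 5*(3/7) = 15/7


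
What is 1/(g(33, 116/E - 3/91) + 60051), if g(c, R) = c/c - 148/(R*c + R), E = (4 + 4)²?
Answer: 44047/2645002700 ≈ 1.6653e-5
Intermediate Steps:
E = 64 (E = 8² = 64)
g(c, R) = 1 - 148/(R + R*c)
1/(g(33, 116/E - 3/91) + 60051) = 1/((-148 + (116/64 - 3/91) + (116/64 - 3/91)*33)/((116/64 - 3/91)*(1 + 33)) + 60051) = 1/((-148 + (116*(1/64) - 3*1/91) + (116*(1/64) - 3*1/91)*33)/((116*(1/64) - 3*1/91)*34) + 60051) = 1/((1/34)*(-148 + (29/16 - 3/91) + (29/16 - 3/91)*33)/(29/16 - 3/91) + 60051) = 1/((1/34)*(-148 + 2591/1456 + (2591/1456)*33)/(2591/1456) + 60051) = 1/((1456/2591)*(1/34)*(-148 + 2591/1456 + 85503/1456) + 60051) = 1/((1456/2591)*(1/34)*(-63697/728) + 60051) = 1/(-63697/44047 + 60051) = 1/(2645002700/44047) = 44047/2645002700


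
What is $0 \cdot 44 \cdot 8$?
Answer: $0$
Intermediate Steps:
$0 \cdot 44 \cdot 8 = 0 \cdot 8 = 0$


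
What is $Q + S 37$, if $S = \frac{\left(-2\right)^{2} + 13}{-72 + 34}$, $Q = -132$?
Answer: $- \frac{5645}{38} \approx -148.55$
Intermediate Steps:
$S = - \frac{17}{38}$ ($S = \frac{4 + 13}{-38} = 17 \left(- \frac{1}{38}\right) = - \frac{17}{38} \approx -0.44737$)
$Q + S 37 = -132 - \frac{629}{38} = - \frac{5645}{38}$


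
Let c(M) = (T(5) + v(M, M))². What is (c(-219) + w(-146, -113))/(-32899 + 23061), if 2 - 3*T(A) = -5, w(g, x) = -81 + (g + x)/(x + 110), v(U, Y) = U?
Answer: -211274/44271 ≈ -4.7723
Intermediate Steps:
w(g, x) = -81 + (g + x)/(110 + x)
T(A) = 7/3 (T(A) = ⅔ - ⅓*(-5) = ⅔ + 5/3 = 7/3)
c(M) = (7/3 + M)²
(c(-219) + w(-146, -113))/(-32899 + 23061) = ((7 + 3*(-219))²/9 + (-8910 - 146 - 80*(-113))/(110 - 113))/(-32899 + 23061) = ((7 - 657)²/9 + (-8910 - 146 + 9040)/(-3))/(-9838) = ((⅑)*(-650)² - ⅓*(-16))*(-1/9838) = ((⅑)*422500 + 16/3)*(-1/9838) = (422500/9 + 16/3)*(-1/9838) = (422548/9)*(-1/9838) = -211274/44271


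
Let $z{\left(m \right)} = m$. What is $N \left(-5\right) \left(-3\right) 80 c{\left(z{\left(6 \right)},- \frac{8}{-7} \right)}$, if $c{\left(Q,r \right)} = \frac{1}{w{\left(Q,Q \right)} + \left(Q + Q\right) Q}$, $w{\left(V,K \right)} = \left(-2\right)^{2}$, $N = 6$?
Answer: $\frac{1800}{19} \approx 94.737$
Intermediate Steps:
$w{\left(V,K \right)} = 4$
$c{\left(Q,r \right)} = \frac{1}{4 + 2 Q^{2}}$ ($c{\left(Q,r \right)} = \frac{1}{4 + \left(Q + Q\right) Q} = \frac{1}{4 + 2 Q Q} = \frac{1}{4 + 2 Q^{2}}$)
$N \left(-5\right) \left(-3\right) 80 c{\left(z{\left(6 \right)},- \frac{8}{-7} \right)} = 6 \left(-5\right) \left(-3\right) 80 \frac{1}{2 \left(2 + 6^{2}\right)} = \left(-30\right) \left(-3\right) 80 \frac{1}{2 \left(2 + 36\right)} = 90 \cdot 80 \frac{1}{2 \cdot 38} = 7200 \cdot \frac{1}{2} \cdot \frac{1}{38} = 7200 \cdot \frac{1}{76} = \frac{1800}{19}$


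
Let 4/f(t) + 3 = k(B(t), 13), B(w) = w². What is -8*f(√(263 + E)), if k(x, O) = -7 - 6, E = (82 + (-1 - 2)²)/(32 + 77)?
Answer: 2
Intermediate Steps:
E = 91/109 (E = (82 + (-3)²)/109 = (82 + 9)*(1/109) = 91*(1/109) = 91/109 ≈ 0.83486)
k(x, O) = -13
f(t) = -¼ (f(t) = 4/(-3 - 13) = 4/(-16) = 4*(-1/16) = -¼)
-8*f(√(263 + E)) = -8*(-¼) = 2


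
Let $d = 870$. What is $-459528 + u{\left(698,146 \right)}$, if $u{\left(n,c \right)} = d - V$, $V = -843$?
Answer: $-457815$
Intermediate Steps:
$u{\left(n,c \right)} = 1713$ ($u{\left(n,c \right)} = 870 - -843 = 870 + 843 = 1713$)
$-459528 + u{\left(698,146 \right)} = -459528 + 1713 = -457815$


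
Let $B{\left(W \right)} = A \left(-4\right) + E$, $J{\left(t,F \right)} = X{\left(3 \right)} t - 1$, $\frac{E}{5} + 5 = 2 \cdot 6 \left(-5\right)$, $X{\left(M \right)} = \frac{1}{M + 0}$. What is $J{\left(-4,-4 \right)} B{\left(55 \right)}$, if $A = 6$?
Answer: $\frac{2443}{3} \approx 814.33$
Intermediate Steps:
$X{\left(M \right)} = \frac{1}{M}$
$E = -325$ ($E = -25 + 5 \cdot 2 \cdot 6 \left(-5\right) = -25 + 5 \cdot 12 \left(-5\right) = -25 + 5 \left(-60\right) = -25 - 300 = -325$)
$J{\left(t,F \right)} = -1 + \frac{t}{3}$ ($J{\left(t,F \right)} = \frac{t}{3} - 1 = -1 + \frac{t}{3}$)
$B{\left(W \right)} = -349$ ($B{\left(W \right)} = 6 \left(-4\right) - 325 = -24 - 325 = -349$)
$J{\left(-4,-4 \right)} B{\left(55 \right)} = \left(-1 + \frac{1}{3} \left(-4\right)\right) \left(-349\right) = \left(-1 - \frac{4}{3}\right) \left(-349\right) = \left(- \frac{7}{3}\right) \left(-349\right) = \frac{2443}{3}$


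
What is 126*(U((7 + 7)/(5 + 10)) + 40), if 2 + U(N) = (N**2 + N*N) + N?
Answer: 128128/25 ≈ 5125.1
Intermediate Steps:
U(N) = -2 + N + 2*N**2 (U(N) = -2 + ((N**2 + N*N) + N) = -2 + ((N**2 + N**2) + N) = -2 + (2*N**2 + N) = -2 + (N + 2*N**2) = -2 + N + 2*N**2)
126*(U((7 + 7)/(5 + 10)) + 40) = 126*((-2 + (7 + 7)/(5 + 10) + 2*((7 + 7)/(5 + 10))**2) + 40) = 126*((-2 + 14/15 + 2*(14/15)**2) + 40) = 126*((-2 + 14/15 + 2*(196/225)) + 40) = 126*((-2 + 14/15 + 392/225) + 40) = 126*(152/225 + 40) = 126*(9152/225) = 128128/25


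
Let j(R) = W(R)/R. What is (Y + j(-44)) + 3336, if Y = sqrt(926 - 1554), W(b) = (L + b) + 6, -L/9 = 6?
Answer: 36719/11 + 2*I*sqrt(157) ≈ 3338.1 + 25.06*I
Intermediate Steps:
L = -54 (L = -9*6 = -54)
W(b) = -48 + b (W(b) = (-54 + b) + 6 = -48 + b)
j(R) = (-48 + R)/R
Y = 2*I*sqrt(157) (Y = sqrt(-628) = 2*I*sqrt(157) ≈ 25.06*I)
(Y + j(-44)) + 3336 = (2*I*sqrt(157) + (-48 - 44)/(-44)) + 3336 = (2*I*sqrt(157) - 1/44*(-92)) + 3336 = (2*I*sqrt(157) + 23/11) + 3336 = (23/11 + 2*I*sqrt(157)) + 3336 = 36719/11 + 2*I*sqrt(157)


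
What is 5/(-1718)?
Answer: -5/1718 ≈ -0.0029104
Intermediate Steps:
5/(-1718) = -1/1718*5 = -5/1718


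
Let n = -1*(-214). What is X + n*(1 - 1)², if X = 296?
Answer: 296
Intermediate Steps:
n = 214
X + n*(1 - 1)² = 296 + 214*(1 - 1)² = 296 + 214*0² = 296 + 214*0 = 296 + 0 = 296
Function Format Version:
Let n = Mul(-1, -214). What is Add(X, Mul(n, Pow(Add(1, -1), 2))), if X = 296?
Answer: 296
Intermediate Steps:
n = 214
Add(X, Mul(n, Pow(Add(1, -1), 2))) = Add(296, Mul(214, Pow(Add(1, -1), 2))) = Add(296, Mul(214, Pow(0, 2))) = Add(296, Mul(214, 0)) = Add(296, 0) = 296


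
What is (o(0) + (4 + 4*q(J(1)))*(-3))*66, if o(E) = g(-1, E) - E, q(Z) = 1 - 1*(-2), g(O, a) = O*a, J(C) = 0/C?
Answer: -3168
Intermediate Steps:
J(C) = 0
q(Z) = 3 (q(Z) = 1 + 2 = 3)
o(E) = -2*E (o(E) = -E - E = -2*E)
(o(0) + (4 + 4*q(J(1)))*(-3))*66 = (-2*0 + (4 + 4*3)*(-3))*66 = (0 + (4 + 12)*(-3))*66 = (0 + 16*(-3))*66 = (0 - 48)*66 = -48*66 = -3168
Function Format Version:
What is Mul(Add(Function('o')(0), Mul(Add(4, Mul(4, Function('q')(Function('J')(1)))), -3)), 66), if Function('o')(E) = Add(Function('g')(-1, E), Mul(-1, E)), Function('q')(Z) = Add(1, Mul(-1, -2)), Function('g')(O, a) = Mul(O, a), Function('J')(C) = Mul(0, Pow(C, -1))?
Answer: -3168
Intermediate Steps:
Function('J')(C) = 0
Function('q')(Z) = 3 (Function('q')(Z) = Add(1, 2) = 3)
Function('o')(E) = Mul(-2, E) (Function('o')(E) = Add(Mul(-1, E), Mul(-1, E)) = Mul(-2, E))
Mul(Add(Function('o')(0), Mul(Add(4, Mul(4, Function('q')(Function('J')(1)))), -3)), 66) = Mul(Add(Mul(-2, 0), Mul(Add(4, Mul(4, 3)), -3)), 66) = Mul(Add(0, Mul(Add(4, 12), -3)), 66) = Mul(Add(0, Mul(16, -3)), 66) = Mul(Add(0, -48), 66) = Mul(-48, 66) = -3168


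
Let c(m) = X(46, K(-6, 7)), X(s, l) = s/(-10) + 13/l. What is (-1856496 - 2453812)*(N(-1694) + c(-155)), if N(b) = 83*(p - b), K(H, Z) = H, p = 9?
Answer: -9138428386118/15 ≈ -6.0923e+11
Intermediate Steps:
X(s, l) = 13/l - s/10 (X(s, l) = s*(-1/10) + 13/l = -s/10 + 13/l = 13/l - s/10)
N(b) = 747 - 83*b (N(b) = 83*(9 - b) = 747 - 83*b)
c(m) = -203/30 (c(m) = 13/(-6) - 1/10*46 = 13*(-1/6) - 23/5 = -13/6 - 23/5 = -203/30)
(-1856496 - 2453812)*(N(-1694) + c(-155)) = (-1856496 - 2453812)*((747 - 83*(-1694)) - 203/30) = -4310308*((747 + 140602) - 203/30) = -4310308*(141349 - 203/30) = -4310308*4240267/30 = -9138428386118/15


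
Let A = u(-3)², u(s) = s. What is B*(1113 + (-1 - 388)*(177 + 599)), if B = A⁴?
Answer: -1973227311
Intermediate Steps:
A = 9 (A = (-3)² = 9)
B = 6561 (B = 9⁴ = 6561)
B*(1113 + (-1 - 388)*(177 + 599)) = 6561*(1113 + (-1 - 388)*(177 + 599)) = 6561*(1113 - 389*776) = 6561*(1113 - 301864) = 6561*(-300751) = -1973227311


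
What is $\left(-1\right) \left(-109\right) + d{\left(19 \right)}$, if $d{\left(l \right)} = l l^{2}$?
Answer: $6968$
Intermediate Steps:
$d{\left(l \right)} = l^{3}$
$\left(-1\right) \left(-109\right) + d{\left(19 \right)} = \left(-1\right) \left(-109\right) + 19^{3} = 109 + 6859 = 6968$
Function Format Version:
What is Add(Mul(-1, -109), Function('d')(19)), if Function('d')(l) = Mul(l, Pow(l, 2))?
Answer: 6968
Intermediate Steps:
Function('d')(l) = Pow(l, 3)
Add(Mul(-1, -109), Function('d')(19)) = Add(Mul(-1, -109), Pow(19, 3)) = Add(109, 6859) = 6968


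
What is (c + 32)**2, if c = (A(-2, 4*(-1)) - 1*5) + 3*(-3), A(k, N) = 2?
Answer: 400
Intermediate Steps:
c = -12 (c = (2 - 1*5) + 3*(-3) = (2 - 5) - 9 = -3 - 9 = -12)
(c + 32)**2 = (-12 + 32)**2 = 20**2 = 400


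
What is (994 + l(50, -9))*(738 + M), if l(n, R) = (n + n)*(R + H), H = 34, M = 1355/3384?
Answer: 4365311009/1692 ≈ 2.5800e+6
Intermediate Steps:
M = 1355/3384 (M = 1355*(1/3384) = 1355/3384 ≈ 0.40041)
l(n, R) = 2*n*(34 + R) (l(n, R) = (n + n)*(R + 34) = (2*n)*(34 + R) = 2*n*(34 + R))
(994 + l(50, -9))*(738 + M) = (994 + 2*50*(34 - 9))*(738 + 1355/3384) = (994 + 2*50*25)*(2498747/3384) = (994 + 2500)*(2498747/3384) = 3494*(2498747/3384) = 4365311009/1692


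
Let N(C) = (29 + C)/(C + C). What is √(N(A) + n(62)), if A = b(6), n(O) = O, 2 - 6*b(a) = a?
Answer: √163/2 ≈ 6.3836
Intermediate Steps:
b(a) = ⅓ - a/6
A = -⅔ (A = ⅓ - ⅙*6 = ⅓ - 1 = -⅔ ≈ -0.66667)
N(C) = (29 + C)/(2*C) (N(C) = (29 + C)/((2*C)) = (29 + C)*(1/(2*C)) = (29 + C)/(2*C))
√(N(A) + n(62)) = √((29 - ⅔)/(2*(-⅔)) + 62) = √((½)*(-3/2)*(85/3) + 62) = √(-85/4 + 62) = √(163/4) = √163/2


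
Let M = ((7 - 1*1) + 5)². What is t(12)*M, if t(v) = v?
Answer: 1452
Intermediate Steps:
M = 121 (M = ((7 - 1) + 5)² = (6 + 5)² = 11² = 121)
t(12)*M = 12*121 = 1452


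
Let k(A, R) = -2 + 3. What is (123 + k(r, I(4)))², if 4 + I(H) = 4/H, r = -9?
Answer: 15376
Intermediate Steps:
I(H) = -4 + 4/H
k(A, R) = 1
(123 + k(r, I(4)))² = (123 + 1)² = 124² = 15376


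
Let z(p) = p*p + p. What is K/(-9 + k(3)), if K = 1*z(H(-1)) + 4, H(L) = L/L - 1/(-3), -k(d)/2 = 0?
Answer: -64/81 ≈ -0.79012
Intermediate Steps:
k(d) = 0 (k(d) = -2*0 = 0)
H(L) = 4/3 (H(L) = 1 - 1*(-⅓) = 1 + ⅓ = 4/3)
z(p) = p + p² (z(p) = p² + p = p + p²)
K = 64/9 (K = 1*(4*(1 + 4/3)/3) + 4 = 1*((4/3)*(7/3)) + 4 = 1*(28/9) + 4 = 28/9 + 4 = 64/9 ≈ 7.1111)
K/(-9 + k(3)) = 64/(9*(-9 + 0)) = (64/9)/(-9) = (64/9)*(-⅑) = -64/81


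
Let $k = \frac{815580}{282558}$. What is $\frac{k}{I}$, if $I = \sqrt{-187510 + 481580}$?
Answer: $\frac{13593 \sqrt{294070}}{1384863851} \approx 0.0053227$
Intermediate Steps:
$k = \frac{135930}{47093}$ ($k = 815580 \cdot \frac{1}{282558} = \frac{135930}{47093} \approx 2.8864$)
$I = \sqrt{294070} \approx 542.28$
$\frac{k}{I} = \frac{135930}{47093 \sqrt{294070}} = \frac{135930 \frac{\sqrt{294070}}{294070}}{47093} = \frac{13593 \sqrt{294070}}{1384863851}$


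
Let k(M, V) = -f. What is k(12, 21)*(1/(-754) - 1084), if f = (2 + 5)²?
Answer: 40049513/754 ≈ 53116.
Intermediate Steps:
f = 49 (f = 7² = 49)
k(M, V) = -49 (k(M, V) = -1*49 = -49)
k(12, 21)*(1/(-754) - 1084) = -49*(1/(-754) - 1084) = -49*(-1/754 - 1084) = -49*(-817337/754) = 40049513/754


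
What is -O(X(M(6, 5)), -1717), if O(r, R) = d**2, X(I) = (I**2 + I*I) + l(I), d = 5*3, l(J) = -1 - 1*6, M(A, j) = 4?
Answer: -225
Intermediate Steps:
l(J) = -7 (l(J) = -1 - 6 = -7)
d = 15
X(I) = -7 + 2*I**2 (X(I) = (I**2 + I*I) - 7 = (I**2 + I**2) - 7 = 2*I**2 - 7 = -7 + 2*I**2)
O(r, R) = 225 (O(r, R) = 15**2 = 225)
-O(X(M(6, 5)), -1717) = -1*225 = -225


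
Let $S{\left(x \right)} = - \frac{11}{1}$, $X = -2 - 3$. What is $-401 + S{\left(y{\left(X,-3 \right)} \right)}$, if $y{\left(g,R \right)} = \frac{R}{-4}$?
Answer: $-412$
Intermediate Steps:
$X = -5$
$y{\left(g,R \right)} = - \frac{R}{4}$ ($y{\left(g,R \right)} = R \left(- \frac{1}{4}\right) = - \frac{R}{4}$)
$S{\left(x \right)} = -11$ ($S{\left(x \right)} = \left(-11\right) 1 = -11$)
$-401 + S{\left(y{\left(X,-3 \right)} \right)} = -401 - 11 = -412$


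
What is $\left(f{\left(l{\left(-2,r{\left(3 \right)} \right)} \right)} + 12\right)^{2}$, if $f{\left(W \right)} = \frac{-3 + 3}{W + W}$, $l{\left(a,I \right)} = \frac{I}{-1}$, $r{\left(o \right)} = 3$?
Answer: $144$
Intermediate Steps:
$l{\left(a,I \right)} = - I$ ($l{\left(a,I \right)} = I \left(-1\right) = - I$)
$f{\left(W \right)} = 0$ ($f{\left(W \right)} = \frac{0}{2 W} = 0 \frac{1}{2 W} = 0$)
$\left(f{\left(l{\left(-2,r{\left(3 \right)} \right)} \right)} + 12\right)^{2} = \left(0 + 12\right)^{2} = 12^{2} = 144$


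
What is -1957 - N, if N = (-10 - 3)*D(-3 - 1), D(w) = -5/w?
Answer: -7763/4 ≈ -1940.8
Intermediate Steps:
N = -65/4 (N = (-10 - 3)*(-5/(-3 - 1)) = -(-65)/(-4) = -(-65)*(-1)/4 = -13*5/4 = -65/4 ≈ -16.250)
-1957 - N = -1957 - 1*(-65/4) = -1957 + 65/4 = -7763/4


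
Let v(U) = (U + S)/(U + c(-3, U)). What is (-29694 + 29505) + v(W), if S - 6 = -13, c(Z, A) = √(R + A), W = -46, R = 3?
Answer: -405613/2159 + 53*I*√43/2159 ≈ -187.87 + 0.16097*I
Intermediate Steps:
c(Z, A) = √(3 + A)
S = -7 (S = 6 - 13 = -7)
v(U) = (-7 + U)/(U + √(3 + U)) (v(U) = (U - 7)/(U + √(3 + U)) = (-7 + U)/(U + √(3 + U)))
(-29694 + 29505) + v(W) = (-29694 + 29505) + (-7 - 46)/(-46 + √(3 - 46)) = -189 - 53/(-46 + √(-43)) = -189 - 53/(-46 + I*√43)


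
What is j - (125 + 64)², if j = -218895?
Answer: -254616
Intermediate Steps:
j - (125 + 64)² = -218895 - (125 + 64)² = -218895 - 1*189² = -218895 - 1*35721 = -218895 - 35721 = -254616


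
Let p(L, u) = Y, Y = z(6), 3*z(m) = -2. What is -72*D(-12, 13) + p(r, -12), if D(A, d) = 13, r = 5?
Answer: -2810/3 ≈ -936.67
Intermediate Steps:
z(m) = -2/3 (z(m) = (1/3)*(-2) = -2/3)
Y = -2/3 ≈ -0.66667
p(L, u) = -2/3
-72*D(-12, 13) + p(r, -12) = -72*13 - 2/3 = -936 - 2/3 = -2810/3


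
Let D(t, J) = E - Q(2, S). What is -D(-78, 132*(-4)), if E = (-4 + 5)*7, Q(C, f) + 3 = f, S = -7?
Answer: -17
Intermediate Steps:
Q(C, f) = -3 + f
E = 7 (E = 1*7 = 7)
D(t, J) = 17 (D(t, J) = 7 - (-3 - 7) = 7 - 1*(-10) = 7 + 10 = 17)
-D(-78, 132*(-4)) = -1*17 = -17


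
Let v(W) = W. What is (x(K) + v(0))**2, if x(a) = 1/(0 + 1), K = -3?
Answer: 1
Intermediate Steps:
x(a) = 1 (x(a) = 1/1 = 1)
(x(K) + v(0))**2 = (1 + 0)**2 = 1**2 = 1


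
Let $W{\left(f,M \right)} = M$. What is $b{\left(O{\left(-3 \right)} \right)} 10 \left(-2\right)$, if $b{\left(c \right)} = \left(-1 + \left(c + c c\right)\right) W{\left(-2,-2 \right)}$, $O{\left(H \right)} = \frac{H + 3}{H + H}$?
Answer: $-40$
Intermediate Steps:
$O{\left(H \right)} = \frac{3 + H}{2 H}$
$b{\left(c \right)} = 2 - 2 c - 2 c^{2}$ ($b{\left(c \right)} = \left(-1 + \left(c + c c\right)\right) \left(-2\right) = \left(-1 + \left(c + c^{2}\right)\right) \left(-2\right) = \left(-1 + c + c^{2}\right) \left(-2\right) = 2 - 2 c - 2 c^{2}$)
$b{\left(O{\left(-3 \right)} \right)} 10 \left(-2\right) = \left(2 - 2 \frac{3 - 3}{2 \left(-3\right)} - 2 \left(\frac{3 - 3}{2 \left(-3\right)}\right)^{2}\right) 10 \left(-2\right) = \left(2 - 2 \cdot \frac{1}{2} \left(- \frac{1}{3}\right) 0 - 2 \left(\frac{1}{2} \left(- \frac{1}{3}\right) 0\right)^{2}\right) 10 \left(-2\right) = \left(2 - 0 - 2 \cdot 0^{2}\right) 10 \left(-2\right) = \left(2 + 0 - 0\right) 10 \left(-2\right) = \left(2 + 0 + 0\right) 10 \left(-2\right) = 2 \cdot 10 \left(-2\right) = 20 \left(-2\right) = -40$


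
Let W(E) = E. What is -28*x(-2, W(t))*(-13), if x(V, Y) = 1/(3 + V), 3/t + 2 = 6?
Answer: 364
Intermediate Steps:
t = 3/4 (t = 3/(-2 + 6) = 3/4 ≈ 0.75000)
-28*x(-2, W(t))*(-13) = -28/(3 - 2)*(-13) = -28/1*(-13) = -28*1*(-13) = -28*(-13) = 364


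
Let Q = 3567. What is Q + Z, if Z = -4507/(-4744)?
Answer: 16926355/4744 ≈ 3567.9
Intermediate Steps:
Z = 4507/4744 (Z = -4507*(-1/4744) = 4507/4744 ≈ 0.95004)
Q + Z = 3567 + 4507/4744 = 16926355/4744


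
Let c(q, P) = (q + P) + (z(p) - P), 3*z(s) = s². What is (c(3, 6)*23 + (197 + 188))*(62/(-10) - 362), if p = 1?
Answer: -509957/3 ≈ -1.6999e+5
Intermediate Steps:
z(s) = s²/3
c(q, P) = ⅓ + q (c(q, P) = (q + P) + ((⅓)*1² - P) = (P + q) + ((⅓)*1 - P) = (P + q) + (⅓ - P) = ⅓ + q)
(c(3, 6)*23 + (197 + 188))*(62/(-10) - 362) = ((⅓ + 3)*23 + (197 + 188))*(62/(-10) - 362) = ((10/3)*23 + 385)*(62*(-⅒) - 362) = (230/3 + 385)*(-31/5 - 362) = (1385/3)*(-1841/5) = -509957/3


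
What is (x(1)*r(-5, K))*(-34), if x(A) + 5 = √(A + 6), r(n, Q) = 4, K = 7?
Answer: 680 - 136*√7 ≈ 320.18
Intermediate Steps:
x(A) = -5 + √(6 + A) (x(A) = -5 + √(A + 6) = -5 + √(6 + A))
(x(1)*r(-5, K))*(-34) = ((-5 + √(6 + 1))*4)*(-34) = ((-5 + √7)*4)*(-34) = (-20 + 4*√7)*(-34) = 680 - 136*√7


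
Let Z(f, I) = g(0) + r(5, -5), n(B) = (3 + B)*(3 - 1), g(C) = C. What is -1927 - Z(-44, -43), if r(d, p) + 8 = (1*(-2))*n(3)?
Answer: -1895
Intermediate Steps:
n(B) = 6 + 2*B (n(B) = (3 + B)*2 = 6 + 2*B)
r(d, p) = -32 (r(d, p) = -8 + (1*(-2))*(6 + 2*3) = -8 - 2*(6 + 6) = -8 - 2*12 = -8 - 24 = -32)
Z(f, I) = -32 (Z(f, I) = 0 - 32 = -32)
-1927 - Z(-44, -43) = -1927 - 1*(-32) = -1927 + 32 = -1895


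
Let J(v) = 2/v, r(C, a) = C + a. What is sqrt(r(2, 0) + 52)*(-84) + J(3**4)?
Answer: 2/81 - 252*sqrt(6) ≈ -617.25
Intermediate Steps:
sqrt(r(2, 0) + 52)*(-84) + J(3**4) = sqrt((2 + 0) + 52)*(-84) + 2/(3**4) = sqrt(2 + 52)*(-84) + 2/81 = sqrt(54)*(-84) + 2*(1/81) = (3*sqrt(6))*(-84) + 2/81 = -252*sqrt(6) + 2/81 = 2/81 - 252*sqrt(6)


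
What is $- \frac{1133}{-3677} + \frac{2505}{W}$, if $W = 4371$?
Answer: $\frac{4721076}{5357389} \approx 0.88123$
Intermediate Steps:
$- \frac{1133}{-3677} + \frac{2505}{W} = - \frac{1133}{-3677} + \frac{2505}{4371} = \left(-1133\right) \left(- \frac{1}{3677}\right) + 2505 \cdot \frac{1}{4371} = \frac{1133}{3677} + \frac{835}{1457} = \frac{4721076}{5357389}$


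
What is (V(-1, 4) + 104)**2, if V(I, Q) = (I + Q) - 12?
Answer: 9025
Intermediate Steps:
V(I, Q) = -12 + I + Q
(V(-1, 4) + 104)**2 = ((-12 - 1 + 4) + 104)**2 = (-9 + 104)**2 = 95**2 = 9025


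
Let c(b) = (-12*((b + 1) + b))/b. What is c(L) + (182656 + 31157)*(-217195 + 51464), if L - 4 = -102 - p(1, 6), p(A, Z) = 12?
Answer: -1948949327979/55 ≈ -3.5435e+10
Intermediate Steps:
L = -110 (L = 4 + (-102 - 1*12) = 4 + (-102 - 12) = 4 - 114 = -110)
c(b) = (-12 - 24*b)/b (c(b) = (-12*((1 + b) + b))/b = (-12*(1 + 2*b))/b = (-12 - 24*b)/b)
c(L) + (182656 + 31157)*(-217195 + 51464) = (-24 - 12/(-110)) + (182656 + 31157)*(-217195 + 51464) = (-24 - 12*(-1/110)) + 213813*(-165731) = (-24 + 6/55) - 35435442303 = -1314/55 - 35435442303 = -1948949327979/55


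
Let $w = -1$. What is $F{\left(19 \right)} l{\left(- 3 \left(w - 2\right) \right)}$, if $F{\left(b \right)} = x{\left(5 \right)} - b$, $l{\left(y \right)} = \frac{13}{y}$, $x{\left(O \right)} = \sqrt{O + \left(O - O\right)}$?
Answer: $- \frac{247}{9} + \frac{13 \sqrt{5}}{9} \approx -24.215$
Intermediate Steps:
$x{\left(O \right)} = \sqrt{O}$ ($x{\left(O \right)} = \sqrt{O + 0} = \sqrt{O}$)
$F{\left(b \right)} = \sqrt{5} - b$
$F{\left(19 \right)} l{\left(- 3 \left(w - 2\right) \right)} = \left(\sqrt{5} - 19\right) \frac{13}{\left(-3\right) \left(-1 - 2\right)} = \left(\sqrt{5} - 19\right) \frac{13}{\left(-3\right) \left(-3\right)} = \left(-19 + \sqrt{5}\right) \frac{13}{9} = - \frac{247}{9} + \frac{13 \sqrt{5}}{9}$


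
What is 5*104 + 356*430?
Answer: 153600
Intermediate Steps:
5*104 + 356*430 = 520 + 153080 = 153600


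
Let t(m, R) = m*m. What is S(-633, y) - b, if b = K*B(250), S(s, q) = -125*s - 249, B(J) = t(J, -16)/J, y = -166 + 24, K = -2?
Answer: 79376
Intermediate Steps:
y = -142
t(m, R) = m²
B(J) = J (B(J) = J²/J = J)
S(s, q) = -249 - 125*s
b = -500 (b = -2*250 = -500)
S(-633, y) - b = (-249 - 125*(-633)) - 1*(-500) = (-249 + 79125) + 500 = 78876 + 500 = 79376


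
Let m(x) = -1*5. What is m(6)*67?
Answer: -335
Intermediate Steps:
m(x) = -5
m(6)*67 = -5*67 = -335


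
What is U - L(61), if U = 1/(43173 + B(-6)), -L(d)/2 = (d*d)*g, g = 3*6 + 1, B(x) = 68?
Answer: 6114190919/43241 ≈ 1.4140e+5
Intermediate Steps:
g = 19 (g = 18 + 1 = 19)
L(d) = -38*d² (L(d) = -2*d*d*19 = -2*d²*19 = -38*d²)
U = 1/43241 (U = 1/(43173 + 68) = 1/43241 ≈ 2.3126e-5)
U - L(61) = 1/43241 - (-38)*61² = 1/43241 - (-38)*3721 = 1/43241 - 1*(-141398) = 1/43241 + 141398 = 6114190919/43241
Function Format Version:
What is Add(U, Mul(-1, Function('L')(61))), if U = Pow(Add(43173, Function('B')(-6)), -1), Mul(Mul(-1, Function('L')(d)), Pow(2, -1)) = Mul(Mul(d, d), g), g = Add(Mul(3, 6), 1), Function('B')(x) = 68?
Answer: Rational(6114190919, 43241) ≈ 1.4140e+5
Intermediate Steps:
g = 19 (g = Add(18, 1) = 19)
Function('L')(d) = Mul(-38, Pow(d, 2)) (Function('L')(d) = Mul(-2, Mul(Mul(d, d), 19)) = Mul(-2, Mul(Pow(d, 2), 19)) = Mul(-2, Mul(19, Pow(d, 2))) = Mul(-38, Pow(d, 2)))
U = Rational(1, 43241) (U = Pow(Add(43173, 68), -1) = Pow(43241, -1) = Rational(1, 43241) ≈ 2.3126e-5)
Add(U, Mul(-1, Function('L')(61))) = Add(Rational(1, 43241), Mul(-1, Mul(-38, Pow(61, 2)))) = Add(Rational(1, 43241), Mul(-1, Mul(-38, 3721))) = Add(Rational(1, 43241), Mul(-1, -141398)) = Add(Rational(1, 43241), 141398) = Rational(6114190919, 43241)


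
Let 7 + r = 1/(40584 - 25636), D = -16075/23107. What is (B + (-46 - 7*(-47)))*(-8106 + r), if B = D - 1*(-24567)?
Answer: -69634163155598625/345403436 ≈ -2.0160e+8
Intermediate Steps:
D = -16075/23107 (D = -16075*1/23107 = -16075/23107 ≈ -0.69568)
B = 567653594/23107 (B = -16075/23107 - 1*(-24567) = -16075/23107 + 24567 = 567653594/23107 ≈ 24566.)
r = -104635/14948 (r = -7 + 1/(40584 - 25636) = -7 + 1/14948 = -104635/14948 ≈ -6.9999)
(B + (-46 - 7*(-47)))*(-8106 + r) = (567653594/23107 + (-46 - 7*(-47)))*(-8106 - 104635/14948) = (567653594/23107 + (-46 + 329))*(-121273123/14948) = (567653594/23107 + 283)*(-121273123/14948) = (574192875/23107)*(-121273123/14948) = -69634163155598625/345403436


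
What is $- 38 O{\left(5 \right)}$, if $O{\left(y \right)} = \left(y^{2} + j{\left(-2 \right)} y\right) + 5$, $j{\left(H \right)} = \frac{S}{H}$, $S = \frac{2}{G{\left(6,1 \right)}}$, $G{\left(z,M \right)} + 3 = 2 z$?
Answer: $- \frac{10070}{9} \approx -1118.9$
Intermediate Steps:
$G{\left(z,M \right)} = -3 + 2 z$
$S = \frac{2}{9}$ ($S = \frac{2}{-3 + 2 \cdot 6} = \frac{2}{-3 + 12} = \frac{2}{9} \approx 0.22222$)
$j{\left(H \right)} = \frac{2}{9 H}$
$O{\left(y \right)} = 5 + y^{2} - \frac{y}{9}$ ($O{\left(y \right)} = \left(y^{2} + \frac{2}{9 \left(-2\right)} y\right) + 5 = \left(y^{2} + \frac{2}{9} \left(- \frac{1}{2}\right) y\right) + 5 = \left(y^{2} - \frac{y}{9}\right) + 5 = 5 + y^{2} - \frac{y}{9}$)
$- 38 O{\left(5 \right)} = - 38 \left(5 + 5^{2} - \frac{5}{9}\right) = - 38 \left(5 + 25 - \frac{5}{9}\right) = \left(-38\right) \frac{265}{9} = - \frac{10070}{9}$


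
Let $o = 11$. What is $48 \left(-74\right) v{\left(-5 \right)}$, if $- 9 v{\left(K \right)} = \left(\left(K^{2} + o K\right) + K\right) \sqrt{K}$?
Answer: $- \frac{41440 i \sqrt{5}}{3} \approx - 30888.0 i$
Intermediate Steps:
$v{\left(K \right)} = - \frac{\sqrt{K} \left(K^{2} + 12 K\right)}{9}$ ($v{\left(K \right)} = - \frac{\left(\left(K^{2} + 11 K\right) + K\right) \sqrt{K}}{9} = - \frac{\left(K^{2} + 12 K\right) \sqrt{K}}{9} = - \frac{\sqrt{K} \left(K^{2} + 12 K\right)}{9}$)
$48 \left(-74\right) v{\left(-5 \right)} = 48 \left(-74\right) \frac{\left(-5\right)^{\frac{3}{2}} \left(-12 - -5\right)}{9} = - 3552 \frac{- 5 i \sqrt{5} \left(-12 + 5\right)}{9} = - 3552 \cdot \frac{1}{9} \left(- 5 i \sqrt{5}\right) \left(-7\right) = - 3552 \frac{35 i \sqrt{5}}{9} = - \frac{41440 i \sqrt{5}}{3}$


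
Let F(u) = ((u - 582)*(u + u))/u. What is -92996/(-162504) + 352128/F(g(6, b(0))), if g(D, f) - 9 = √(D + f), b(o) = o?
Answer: -1363635834415/4446150066 - 58688*√6/109441 ≈ -308.01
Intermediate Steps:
g(D, f) = 9 + √(D + f)
F(u) = -1164 + 2*u (F(u) = ((-582 + u)*(2*u))/u = (2*u*(-582 + u))/u = -1164 + 2*u)
-92996/(-162504) + 352128/F(g(6, b(0))) = -92996/(-162504) + 352128/(-1164 + 2*(9 + √(6 + 0))) = -92996*(-1/162504) + 352128/(-1164 + 2*(9 + √6)) = 23249/40626 + 352128/(-1164 + (18 + 2*√6)) = 23249/40626 + 352128/(-1146 + 2*√6)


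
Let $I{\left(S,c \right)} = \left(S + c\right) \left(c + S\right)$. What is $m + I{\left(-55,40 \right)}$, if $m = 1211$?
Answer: $1436$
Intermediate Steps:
$I{\left(S,c \right)} = \left(S + c\right)^{2}$ ($I{\left(S,c \right)} = \left(S + c\right) \left(S + c\right) = \left(S + c\right)^{2}$)
$m + I{\left(-55,40 \right)} = 1211 + \left(-55 + 40\right)^{2} = 1211 + \left(-15\right)^{2} = 1211 + 225 = 1436$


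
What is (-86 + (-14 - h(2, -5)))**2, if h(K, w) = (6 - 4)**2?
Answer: 10816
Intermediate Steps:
h(K, w) = 4 (h(K, w) = 2**2 = 4)
(-86 + (-14 - h(2, -5)))**2 = (-86 + (-14 - 1*4))**2 = (-86 + (-14 - 4))**2 = (-86 - 18)**2 = (-104)**2 = 10816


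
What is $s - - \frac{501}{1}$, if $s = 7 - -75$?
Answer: $583$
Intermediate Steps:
$s = 82$ ($s = 7 + 75 = 82$)
$s - - \frac{501}{1} = 82 - - \frac{501}{1} = 82 - \left(-501\right) 1 = 82 - -501 = 82 + 501 = 583$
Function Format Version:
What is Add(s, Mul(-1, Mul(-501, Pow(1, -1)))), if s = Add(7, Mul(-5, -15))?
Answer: 583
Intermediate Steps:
s = 82 (s = Add(7, 75) = 82)
Add(s, Mul(-1, Mul(-501, Pow(1, -1)))) = Add(82, Mul(-1, Mul(-501, Pow(1, -1)))) = Add(82, Mul(-1, Mul(-501, 1))) = Add(82, Mul(-1, -501)) = Add(82, 501) = 583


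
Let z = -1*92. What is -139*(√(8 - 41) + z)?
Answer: 12788 - 139*I*√33 ≈ 12788.0 - 798.49*I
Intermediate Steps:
z = -92
-139*(√(8 - 41) + z) = -139*(√(8 - 41) - 92) = -139*(√(-33) - 92) = -139*(I*√33 - 92) = -139*(-92 + I*√33) = 12788 - 139*I*√33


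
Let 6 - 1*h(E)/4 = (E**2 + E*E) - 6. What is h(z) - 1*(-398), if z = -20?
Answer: -2754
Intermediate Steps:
h(E) = 48 - 8*E**2 (h(E) = 24 - 4*((E**2 + E*E) - 6) = 24 - 4*((E**2 + E**2) - 6) = 24 - 4*(2*E**2 - 6) = 24 - 4*(-6 + 2*E**2) = 24 + (24 - 8*E**2) = 48 - 8*E**2)
h(z) - 1*(-398) = (48 - 8*(-20)**2) - 1*(-398) = (48 - 8*400) + 398 = (48 - 3200) + 398 = -3152 + 398 = -2754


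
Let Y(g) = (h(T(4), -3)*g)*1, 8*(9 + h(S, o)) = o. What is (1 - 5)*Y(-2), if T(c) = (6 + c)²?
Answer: -75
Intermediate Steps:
h(S, o) = -9 + o/8
Y(g) = -75*g/8 (Y(g) = ((-9 + (⅛)*(-3))*g)*1 = ((-9 - 3/8)*g)*1 = -75*g/8*1 = -75*g/8)
(1 - 5)*Y(-2) = (1 - 5)*(-75/8*(-2)) = -4*75/4 = -75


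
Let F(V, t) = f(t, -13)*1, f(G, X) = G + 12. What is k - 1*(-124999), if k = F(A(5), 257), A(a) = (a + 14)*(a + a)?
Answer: 125268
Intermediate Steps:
A(a) = 2*a*(14 + a) (A(a) = (14 + a)*(2*a) = 2*a*(14 + a))
f(G, X) = 12 + G
F(V, t) = 12 + t (F(V, t) = (12 + t)*1 = 12 + t)
k = 269 (k = 12 + 257 = 269)
k - 1*(-124999) = 269 - 1*(-124999) = 269 + 124999 = 125268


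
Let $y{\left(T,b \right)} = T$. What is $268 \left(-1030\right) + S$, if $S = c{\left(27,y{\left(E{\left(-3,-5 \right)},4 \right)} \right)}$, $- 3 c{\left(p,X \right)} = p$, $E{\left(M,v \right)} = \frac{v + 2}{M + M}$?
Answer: $-276049$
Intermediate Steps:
$E{\left(M,v \right)} = \frac{2 + v}{2 M}$
$c{\left(p,X \right)} = - \frac{p}{3}$
$S = -9$ ($S = \left(- \frac{1}{3}\right) 27 = -9$)
$268 \left(-1030\right) + S = 268 \left(-1030\right) - 9 = -276040 - 9 = -276049$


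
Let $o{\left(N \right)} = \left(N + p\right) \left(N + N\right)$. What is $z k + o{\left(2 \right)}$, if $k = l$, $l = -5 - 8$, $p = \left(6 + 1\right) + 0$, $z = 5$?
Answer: $-29$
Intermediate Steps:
$p = 7$ ($p = 7 + 0 = 7$)
$l = -13$ ($l = -5 - 8 = -13$)
$o{\left(N \right)} = 2 N \left(7 + N\right)$ ($o{\left(N \right)} = \left(N + 7\right) \left(N + N\right) = \left(7 + N\right) 2 N = 2 N \left(7 + N\right)$)
$k = -13$
$z k + o{\left(2 \right)} = 5 \left(-13\right) + 2 \cdot 2 \left(7 + 2\right) = -65 + 2 \cdot 2 \cdot 9 = -65 + 36 = -29$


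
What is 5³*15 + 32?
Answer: 1907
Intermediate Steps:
5³*15 + 32 = 125*15 + 32 = 1875 + 32 = 1907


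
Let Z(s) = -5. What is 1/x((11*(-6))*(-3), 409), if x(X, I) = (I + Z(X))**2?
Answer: 1/163216 ≈ 6.1269e-6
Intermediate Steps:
x(X, I) = (-5 + I)**2 (x(X, I) = (I - 5)**2 = (-5 + I)**2)
1/x((11*(-6))*(-3), 409) = 1/((-5 + 409)**2) = 1/(404**2) = 1/163216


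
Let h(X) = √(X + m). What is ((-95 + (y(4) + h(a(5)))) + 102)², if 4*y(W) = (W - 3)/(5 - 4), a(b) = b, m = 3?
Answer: 969/16 + 29*√2 ≈ 101.57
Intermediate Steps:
h(X) = √(3 + X) (h(X) = √(X + 3) = √(3 + X))
y(W) = -¾ + W/4 (y(W) = ((W - 3)/(5 - 4))/4 = ((-3 + W)/1)/4 = ((-3 + W)*1)/4 = (-3 + W)/4 = -¾ + W/4)
((-95 + (y(4) + h(a(5)))) + 102)² = ((-95 + ((-¾ + (¼)*4) + √(3 + 5))) + 102)² = ((-95 + ((-¾ + 1) + √8)) + 102)² = ((-95 + (¼ + 2*√2)) + 102)² = ((-379/4 + 2*√2) + 102)² = (29/4 + 2*√2)²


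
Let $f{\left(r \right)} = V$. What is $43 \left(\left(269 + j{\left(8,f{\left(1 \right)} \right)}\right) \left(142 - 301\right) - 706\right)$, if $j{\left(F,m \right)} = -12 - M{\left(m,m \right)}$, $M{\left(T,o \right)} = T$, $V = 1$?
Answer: $-1780630$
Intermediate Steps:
$f{\left(r \right)} = 1$
$j{\left(F,m \right)} = -12 - m$
$43 \left(\left(269 + j{\left(8,f{\left(1 \right)} \right)}\right) \left(142 - 301\right) - 706\right) = 43 \left(\left(269 - 13\right) \left(142 - 301\right) - 706\right) = 43 \left(\left(269 - 13\right) \left(-159\right) - 706\right) = 43 \left(256 \left(-159\right) - 706\right) = 43 \left(-40704 - 706\right) = 43 \left(-41410\right) = -1780630$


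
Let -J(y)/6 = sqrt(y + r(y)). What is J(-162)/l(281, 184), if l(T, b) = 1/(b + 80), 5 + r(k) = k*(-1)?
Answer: -1584*I*sqrt(5) ≈ -3541.9*I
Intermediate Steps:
r(k) = -5 - k (r(k) = -5 + k*(-1) = -5 - k)
l(T, b) = 1/(80 + b)
J(y) = -6*I*sqrt(5) (J(y) = -6*sqrt(y + (-5 - y)) = -6*I*sqrt(5))
J(-162)/l(281, 184) = (-6*I*sqrt(5))/(1/(80 + 184)) = (-6*I*sqrt(5))/(1/264) = -6*I*sqrt(5)*264 = -1584*I*sqrt(5)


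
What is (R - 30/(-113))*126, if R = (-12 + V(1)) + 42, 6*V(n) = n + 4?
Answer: 442785/113 ≈ 3918.5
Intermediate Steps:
V(n) = ⅔ + n/6 (V(n) = (n + 4)/6 = (4 + n)/6 = ⅔ + n/6)
R = 185/6 (R = (-12 + (⅔ + (⅙)*1)) + 42 = (-12 + (⅔ + ⅙)) + 42 = (-12 + ⅚) + 42 = -67/6 + 42 = 185/6 ≈ 30.833)
(R - 30/(-113))*126 = (185/6 - 30/(-113))*126 = (185/6 - 30*(-1/113))*126 = (185/6 + 30/113)*126 = (21085/678)*126 = 442785/113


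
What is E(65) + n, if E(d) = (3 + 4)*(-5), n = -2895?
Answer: -2930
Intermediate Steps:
E(d) = -35 (E(d) = 7*(-5) = -35)
E(65) + n = -35 - 2895 = -2930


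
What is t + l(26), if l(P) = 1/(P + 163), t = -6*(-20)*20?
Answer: 453601/189 ≈ 2400.0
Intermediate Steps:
t = 2400 (t = 120*20 = 2400)
l(P) = 1/(163 + P)
t + l(26) = 2400 + 1/(163 + 26) = 2400 + 1/189 = 453601/189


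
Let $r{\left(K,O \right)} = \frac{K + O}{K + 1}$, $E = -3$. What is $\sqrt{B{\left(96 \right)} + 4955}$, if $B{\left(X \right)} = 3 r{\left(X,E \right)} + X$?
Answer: $\frac{\sqrt{47551922}}{97} \approx 71.091$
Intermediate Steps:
$r{\left(K,O \right)} = \frac{K + O}{1 + K}$
$B{\left(X \right)} = X + \frac{3 \left(-3 + X\right)}{1 + X}$ ($B{\left(X \right)} = 3 \frac{X - 3}{1 + X} + X = 3 \frac{-3 + X}{1 + X} + X = \frac{3 \left(-3 + X\right)}{1 + X} + X = X + \frac{3 \left(-3 + X\right)}{1 + X}$)
$\sqrt{B{\left(96 \right)} + 4955} = \sqrt{\frac{-9 + 96^{2} + 4 \cdot 96}{1 + 96} + 4955} = \sqrt{\frac{-9 + 9216 + 384}{97} + 4955} = \sqrt{\frac{1}{97} \cdot 9591 + 4955} = \sqrt{\frac{9591}{97} + 4955} = \sqrt{\frac{490226}{97}} = \frac{\sqrt{47551922}}{97}$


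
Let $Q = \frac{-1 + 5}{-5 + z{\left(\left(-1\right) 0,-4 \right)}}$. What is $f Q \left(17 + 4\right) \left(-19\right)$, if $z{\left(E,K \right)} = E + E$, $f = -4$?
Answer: $- \frac{6384}{5} \approx -1276.8$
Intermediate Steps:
$z{\left(E,K \right)} = 2 E$
$Q = - \frac{4}{5}$ ($Q = \frac{-1 + 5}{-5 + 2 \left(\left(-1\right) 0\right)} = \frac{4}{-5 + 2 \cdot 0} = \frac{4}{-5 + 0} = \frac{4}{-5} = 4 \left(- \frac{1}{5}\right) = - \frac{4}{5} \approx -0.8$)
$f Q \left(17 + 4\right) \left(-19\right) = \left(-4\right) \left(- \frac{4}{5}\right) \left(17 + 4\right) \left(-19\right) = \frac{16}{5} \cdot 21 \left(-19\right) = \frac{336}{5} \left(-19\right) = - \frac{6384}{5}$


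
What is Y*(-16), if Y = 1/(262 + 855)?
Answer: -16/1117 ≈ -0.014324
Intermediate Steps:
Y = 1/1117 ≈ 0.00089526
Y*(-16) = (1/1117)*(-16) = -16/1117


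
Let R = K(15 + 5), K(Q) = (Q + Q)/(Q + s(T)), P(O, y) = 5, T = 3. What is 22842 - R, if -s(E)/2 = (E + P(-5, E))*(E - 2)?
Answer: 22832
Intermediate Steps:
s(E) = -2*(-2 + E)*(5 + E) (s(E) = -2*(E + 5)*(E - 2) = -2*(5 + E)*(-2 + E) = -2*(-2 + E)*(5 + E))
K(Q) = 2*Q/(-16 + Q) (K(Q) = (Q + Q)/(Q + (20 - 6*3 - 2*3**2)) = (2*Q)/(Q + (20 - 18 - 2*9)) = (2*Q)/(Q + (20 - 18 - 18)) = (2*Q)/(Q - 16) = (2*Q)/(-16 + Q) = 2*Q/(-16 + Q))
R = 10 (R = 2*(15 + 5)/(-16 + (15 + 5)) = 2*20/(-16 + 20) = 2*20/4 = 2*20*(1/4) = 10)
22842 - R = 22842 - 1*10 = 22842 - 10 = 22832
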